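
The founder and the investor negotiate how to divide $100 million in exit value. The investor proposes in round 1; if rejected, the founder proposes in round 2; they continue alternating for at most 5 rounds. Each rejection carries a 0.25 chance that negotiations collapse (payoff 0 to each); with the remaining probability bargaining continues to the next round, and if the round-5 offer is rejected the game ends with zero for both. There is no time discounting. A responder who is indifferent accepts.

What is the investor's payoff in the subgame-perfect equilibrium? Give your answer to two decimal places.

Round 5 (the investor proposes): rejection yields 0 for the founder; the investor offers 0 and keeps 100.
Round 4 (the founder proposes): rejecting gives the investor an expected 0.75 × 100 = 75. The founder offers 75 and keeps 100 − 75 = 25.
Round 3 (the investor proposes): rejecting gives the founder an expected 0.75 × 25 = 18.75. The investor offers 18.75 and keeps 100 − 18.75 = 81.25.
Round 2 (the founder proposes): rejecting gives the investor an expected 0.75 × 81.25 = 60.9375; the founder offers that and keeps 39.0625.
Round 1 (the investor proposes): rejecting gives the founder an expected 0.75 × 39.0625 = 29.296875. The investor offers 29.296875 and keeps 100 − 29.296875 = 70.703125.

70.70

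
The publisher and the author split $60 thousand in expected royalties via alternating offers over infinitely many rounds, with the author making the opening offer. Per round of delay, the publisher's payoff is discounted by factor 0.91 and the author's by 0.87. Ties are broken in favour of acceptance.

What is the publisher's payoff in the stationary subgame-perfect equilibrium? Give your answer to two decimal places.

34.08

In a stationary SPE each proposer offers the other exactly their discounted continuation value.
If the author keeps x when proposing and the publisher keeps y when proposing, then x = 60 − 0.91y and y = 60 − 0.87x.
Solving: x = 60(1 − 0.91) / (1 − 0.87·0.91) = 5.4 / 0.2083 ≈ 25.9241.
The publisher gets 60 − 25.9241 ≈ 34.0759.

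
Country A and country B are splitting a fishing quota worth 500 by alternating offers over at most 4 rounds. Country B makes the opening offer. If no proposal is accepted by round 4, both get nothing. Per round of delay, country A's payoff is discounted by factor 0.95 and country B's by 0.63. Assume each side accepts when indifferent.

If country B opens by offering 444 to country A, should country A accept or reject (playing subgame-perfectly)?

Reject

Work out country A's continuation value if the offer is rejected.
Round 4 (country A proposes): rejection yields 0 for country B; country A offers 0 and keeps 500.
Round 3 (country B proposes): country A can get 500 next round, worth 0.95 × 500 = 475 now. Country B offers 475 and keeps 500 − 475 = 25.
Round 2 (country A proposes): country B can get 25 next round, worth 0.63 × 25 = 15.75 now. Country A offers 15.75 and keeps 500 − 15.75 = 484.25.
So by rejecting in round 1, country A gets 484.25 next round, worth 0.95 × 484.25 = 460.0375 now.
Offer 444 < 460.0375, so country A rejects.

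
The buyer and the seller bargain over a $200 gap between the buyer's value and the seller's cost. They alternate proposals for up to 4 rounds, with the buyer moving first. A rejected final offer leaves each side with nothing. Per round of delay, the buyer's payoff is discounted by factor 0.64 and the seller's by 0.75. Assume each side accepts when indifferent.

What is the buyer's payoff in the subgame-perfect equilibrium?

74

By backward induction:
Round 4 (the seller proposes): rejection yields 0 for the buyer; the seller offers 0 and keeps 200.
Round 3 (the buyer proposes): the seller can get 200 next round, worth 0.75 × 200 = 150 now; the buyer offers that and keeps 50.
Round 2 (the seller proposes): the buyer can get 50 next round, worth 0.64 × 50 = 32 now; the seller offers that and keeps 168.
Round 1 (the buyer proposes): the seller can get 168 next round, worth 0.75 × 168 = 126 now; the buyer offers that and keeps 74.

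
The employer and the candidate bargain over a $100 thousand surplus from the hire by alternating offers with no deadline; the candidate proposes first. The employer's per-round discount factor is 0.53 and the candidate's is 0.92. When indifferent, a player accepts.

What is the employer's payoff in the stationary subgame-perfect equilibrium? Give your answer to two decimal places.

8.27

Let x be the candidate's share when the candidate proposes and y be the employer's share when the employer proposes.
The employer accepts iff offered ≥ 0.53·y, so x = 100 − 0.53y. Symmetrically y = 100 − 0.92x.
Substituting: x = 100 − 0.53(100 − 0.92x), giving x(1 − 0.92·0.53) = 100(1 − 0.53).
So x = 100 × 0.47 / 0.5124 ≈ 91.7252, and the employer receives 100 − x ≈ 8.2748.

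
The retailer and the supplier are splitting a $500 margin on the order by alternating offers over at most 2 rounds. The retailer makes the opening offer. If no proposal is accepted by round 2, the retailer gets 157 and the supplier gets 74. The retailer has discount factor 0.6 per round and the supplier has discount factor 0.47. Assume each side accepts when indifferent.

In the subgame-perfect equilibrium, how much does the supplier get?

Round 2 (the supplier proposes): the retailer gets 157 if talks fail, so the supplier offers 157 and keeps 343.
Round 1 (the retailer proposes): the supplier can get 343 next round, worth 0.47 × 343 = 161.21 now. The retailer offers 161.21 and keeps 500 − 161.21 = 338.79.

161.21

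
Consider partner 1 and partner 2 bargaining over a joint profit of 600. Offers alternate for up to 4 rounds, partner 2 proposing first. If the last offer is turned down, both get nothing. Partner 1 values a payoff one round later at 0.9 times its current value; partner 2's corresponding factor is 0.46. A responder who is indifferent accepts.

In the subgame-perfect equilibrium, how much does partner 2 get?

Round 4 (partner 1 proposes): rejection yields 0 for partner 2; partner 1 offers 0 and keeps 600.
Round 3 (partner 2 proposes): partner 1 can get 600 next round, worth 0.9 × 600 = 540 now, so partner 2 offers 540, keeping 60.
Round 2 (partner 1 proposes): partner 2 can get 60 next round, worth 0.46 × 60 = 27.6 now, so partner 1 offers 27.6, keeping 572.4.
Round 1 (partner 2 proposes): partner 1 can get 572.4 next round, worth 0.9 × 572.4 = 515.16 now, so partner 2 offers 515.16, keeping 84.84.

84.84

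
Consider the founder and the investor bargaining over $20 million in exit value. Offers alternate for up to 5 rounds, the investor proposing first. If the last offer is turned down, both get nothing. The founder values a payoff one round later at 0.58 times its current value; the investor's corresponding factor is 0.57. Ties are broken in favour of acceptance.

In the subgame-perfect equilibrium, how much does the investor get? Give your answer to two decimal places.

13.36

Round 5 (the investor proposes): rejection yields 0 for the founder; the investor offers 0 and keeps 20.
Round 4 (the founder proposes): the investor can get 20 next round, worth 0.57 × 20 = 11.4 now, so the founder offers 11.4, keeping 8.6.
Round 3 (the investor proposes): the founder can get 8.6 next round, worth 0.58 × 8.6 = 4.988 now. The investor offers 4.988 and keeps 20 − 4.988 = 15.012.
Round 2 (the founder proposes): the investor can get 15.012 next round, worth 0.57 × 15.012 = 8.55684 now, so the founder offers 8.55684, keeping 11.44316.
Round 1 (the investor proposes): the founder can get 11.44316 next round, worth 0.58 × 11.44316 = 6.6370328 now. The investor offers 6.6370328 and keeps 20 − 6.6370328 = 13.3629672.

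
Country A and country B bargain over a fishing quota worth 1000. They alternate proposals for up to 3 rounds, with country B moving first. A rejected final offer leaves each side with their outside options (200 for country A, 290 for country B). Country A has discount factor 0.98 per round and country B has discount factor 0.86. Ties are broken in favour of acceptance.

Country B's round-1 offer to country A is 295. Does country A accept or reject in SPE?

Work out country A's continuation value if the offer is rejected.
Round 3 (country B proposes): country A gets 200 if talks fail, so country B offers 200 and keeps 800.
Round 2 (country A proposes): country B can get 800 next round, worth 0.86 × 800 = 688 now. Country A offers 688 and keeps 1000 − 688 = 312.
So by rejecting in round 1, country A gets 312 next round, worth 0.98 × 312 = 305.76 now.
Offer 295 < 305.76, so country A rejects.

Reject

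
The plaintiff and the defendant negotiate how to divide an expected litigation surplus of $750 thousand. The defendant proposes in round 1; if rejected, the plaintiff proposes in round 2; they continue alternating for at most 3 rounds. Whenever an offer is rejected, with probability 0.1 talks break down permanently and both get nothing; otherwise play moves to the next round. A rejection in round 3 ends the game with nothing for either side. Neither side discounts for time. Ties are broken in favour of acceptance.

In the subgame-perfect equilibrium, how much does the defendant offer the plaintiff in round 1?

67.5

By backward induction:
Round 3 (the defendant proposes): the plaintiff will accept anything ≥ 0, so the defendant offers 0 and keeps 750.
Round 2 (the plaintiff proposes): rejecting gives the defendant an expected 0.9 × 750 = 675. The plaintiff offers 675 and keeps 750 − 675 = 75.
Round 1 (the defendant proposes): rejecting gives the plaintiff an expected 0.9 × 75 = 67.5. The defendant offers 67.5 and keeps 750 − 67.5 = 682.5.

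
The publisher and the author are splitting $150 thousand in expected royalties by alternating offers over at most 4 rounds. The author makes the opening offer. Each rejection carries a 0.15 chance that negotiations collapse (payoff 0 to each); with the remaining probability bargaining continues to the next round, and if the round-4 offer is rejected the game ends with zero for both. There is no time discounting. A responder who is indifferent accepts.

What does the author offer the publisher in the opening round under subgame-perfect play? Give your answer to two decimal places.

111.24

Round 4 (the publisher proposes): rejection yields 0 for the author; the publisher offers 0 and keeps 150.
Round 3 (the author proposes): rejecting gives the publisher an expected 0.85 × 150 = 127.5, so the author offers 127.5, keeping 22.5.
Round 2 (the publisher proposes): rejecting gives the author an expected 0.85 × 22.5 = 19.125; the publisher offers that and keeps 130.875.
Round 1 (the author proposes): rejecting gives the publisher an expected 0.85 × 130.875 = 111.24375; the author offers that and keeps 38.75625.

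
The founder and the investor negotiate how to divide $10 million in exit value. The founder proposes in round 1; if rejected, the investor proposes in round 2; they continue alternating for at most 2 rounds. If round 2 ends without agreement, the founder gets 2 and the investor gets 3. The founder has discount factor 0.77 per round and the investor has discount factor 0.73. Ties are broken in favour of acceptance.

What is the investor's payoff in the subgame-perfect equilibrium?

5.84

By backward induction:
Round 2 (the investor proposes): the founder gets 2 if talks fail, so the investor offers 2 and keeps 8.
Round 1 (the founder proposes): the investor can get 8 next round, worth 0.73 × 8 = 5.84 now; the founder offers that and keeps 4.16.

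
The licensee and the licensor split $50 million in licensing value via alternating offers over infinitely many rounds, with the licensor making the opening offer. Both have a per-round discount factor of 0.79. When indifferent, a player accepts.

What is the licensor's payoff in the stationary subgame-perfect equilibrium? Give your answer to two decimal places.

Let x be the licensor's share when the licensor proposes and y be the licensee's share when the licensee proposes.
The licensee accepts iff offered ≥ 0.79·y, so x = 50 − 0.79y. Symmetrically y = 50 − 0.79x.
Substituting: x = 50 − 0.79(50 − 0.79x), giving x(1 − 0.79·0.79) = 50(1 − 0.79).
So x = 50 × 0.21 / 0.3759 ≈ 27.9330, and the licensee receives 50 − x ≈ 22.0670.

27.93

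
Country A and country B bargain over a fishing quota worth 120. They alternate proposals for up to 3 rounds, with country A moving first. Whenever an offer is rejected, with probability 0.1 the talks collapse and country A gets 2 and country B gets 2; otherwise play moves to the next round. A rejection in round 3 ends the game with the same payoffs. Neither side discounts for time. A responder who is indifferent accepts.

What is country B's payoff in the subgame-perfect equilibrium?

By backward induction:
Round 3 (country A proposes): country B gets 2 if talks fail, so country A offers 2 and keeps 118.
Round 2 (country B proposes): rejecting gives country A an expected 0.9 × 118 + 0.1 × 2 = 106.4. Country B offers 106.4 and keeps 120 − 106.4 = 13.6.
Round 1 (country A proposes): rejecting gives country B an expected 0.9 × 13.6 + 0.1 × 2 = 12.44, so country A offers 12.44, keeping 107.56.

12.44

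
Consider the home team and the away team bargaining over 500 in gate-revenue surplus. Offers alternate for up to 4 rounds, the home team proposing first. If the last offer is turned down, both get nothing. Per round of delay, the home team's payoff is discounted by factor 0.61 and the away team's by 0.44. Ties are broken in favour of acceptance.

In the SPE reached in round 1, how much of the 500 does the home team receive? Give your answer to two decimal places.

355.15

By backward induction:
Round 4 (the away team proposes): rejection yields 0 for the home team; the away team offers 0 and keeps 500.
Round 3 (the home team proposes): the away team can get 500 next round, worth 0.44 × 500 = 220 now, so the home team offers 220, keeping 280.
Round 2 (the away team proposes): the home team can get 280 next round, worth 0.61 × 280 = 170.8 now, so the away team offers 170.8, keeping 329.2.
Round 1 (the home team proposes): the away team can get 329.2 next round, worth 0.44 × 329.2 = 144.848 now, so the home team offers 144.848, keeping 355.152.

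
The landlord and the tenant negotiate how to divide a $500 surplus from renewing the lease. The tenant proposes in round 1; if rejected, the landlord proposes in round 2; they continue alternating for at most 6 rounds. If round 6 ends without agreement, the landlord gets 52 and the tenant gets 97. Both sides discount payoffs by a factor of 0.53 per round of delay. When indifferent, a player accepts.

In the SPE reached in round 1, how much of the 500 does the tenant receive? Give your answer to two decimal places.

By backward induction:
Round 6 (the landlord proposes): the tenant gets 97 if talks fail, so the landlord offers 97 and keeps 403.
Round 5 (the tenant proposes): the landlord can get 403 next round, worth 0.53 × 403 = 213.59 now, so the tenant offers 213.59, keeping 286.41.
Round 4 (the landlord proposes): the tenant can get 286.41 next round, worth 0.53 × 286.41 = 151.7973 now. The landlord offers 151.7973 and keeps 500 − 151.7973 = 348.2027.
Round 3 (the tenant proposes): the landlord can get 348.2027 next round, worth 0.53 × 348.2027 = 184.547431 now. The tenant offers 184.547431 and keeps 500 − 184.547431 = 315.452569.
Round 2 (the landlord proposes): the tenant can get 315.452569 next round, worth 0.53 × 315.452569 = 167.18986157 now; the landlord offers that and keeps 332.81013843.
Round 1 (the tenant proposes): the landlord can get 332.81013843 next round, worth 0.53 × 332.81013843 = 176.3893733679 now. The tenant offers 176.3893733679 and keeps 500 − 176.3893733679 = 323.6106266321.

323.61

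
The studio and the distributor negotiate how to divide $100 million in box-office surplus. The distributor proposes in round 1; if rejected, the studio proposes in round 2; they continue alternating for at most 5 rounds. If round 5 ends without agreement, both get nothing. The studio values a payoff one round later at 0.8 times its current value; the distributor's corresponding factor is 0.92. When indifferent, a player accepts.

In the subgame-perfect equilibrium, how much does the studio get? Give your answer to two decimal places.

Round 5 (the distributor proposes): rejection yields 0 for the studio; the distributor offers 0 and keeps 100.
Round 4 (the studio proposes): the distributor can get 100 next round, worth 0.92 × 100 = 92 now. The studio offers 92 and keeps 100 − 92 = 8.
Round 3 (the distributor proposes): the studio can get 8 next round, worth 0.8 × 8 = 6.4 now; the distributor offers that and keeps 93.6.
Round 2 (the studio proposes): the distributor can get 93.6 next round, worth 0.92 × 93.6 = 86.112 now. The studio offers 86.112 and keeps 100 − 86.112 = 13.888.
Round 1 (the distributor proposes): the studio can get 13.888 next round, worth 0.8 × 13.888 = 11.1104 now; the distributor offers that and keeps 88.8896.

11.11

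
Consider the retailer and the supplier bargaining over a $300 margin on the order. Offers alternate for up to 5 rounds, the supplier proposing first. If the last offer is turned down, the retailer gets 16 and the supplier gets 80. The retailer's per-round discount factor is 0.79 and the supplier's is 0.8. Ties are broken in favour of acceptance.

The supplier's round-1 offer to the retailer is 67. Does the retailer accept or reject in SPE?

Reject

Work out the retailer's continuation value if the offer is rejected.
Round 5 (the supplier proposes): the retailer gets 16 if talks fail, so the supplier offers 16 and keeps 284.
Round 4 (the retailer proposes): the supplier can get 284 next round, worth 0.8 × 284 = 227.2 now. The retailer offers 227.2 and keeps 300 − 227.2 = 72.8.
Round 3 (the supplier proposes): the retailer can get 72.8 next round, worth 0.79 × 72.8 = 57.512 now, so the supplier offers 57.512, keeping 242.488.
Round 2 (the retailer proposes): the supplier can get 242.488 next round, worth 0.8 × 242.488 = 193.9904 now, so the retailer offers 193.9904, keeping 106.0096.
So by rejecting in round 1, the retailer gets 106.0096 next round, worth 0.79 × 106.0096 = 83.747584 now.
Offer 67 < 83.747584, so the retailer rejects.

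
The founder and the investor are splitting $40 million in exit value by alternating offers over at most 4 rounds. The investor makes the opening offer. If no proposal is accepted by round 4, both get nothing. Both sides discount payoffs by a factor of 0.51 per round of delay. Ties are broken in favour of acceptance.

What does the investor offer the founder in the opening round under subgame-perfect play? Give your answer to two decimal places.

15.30

Round 4 (the founder proposes): the investor will accept anything ≥ 0, so the founder offers 0 and keeps 40.
Round 3 (the investor proposes): the founder can get 40 next round, worth 0.51 × 40 = 20.4 now, so the investor offers 20.4, keeping 19.6.
Round 2 (the founder proposes): the investor can get 19.6 next round, worth 0.51 × 19.6 = 9.996 now, so the founder offers 9.996, keeping 30.004.
Round 1 (the investor proposes): the founder can get 30.004 next round, worth 0.51 × 30.004 = 15.30204 now, so the investor offers 15.30204, keeping 24.69796.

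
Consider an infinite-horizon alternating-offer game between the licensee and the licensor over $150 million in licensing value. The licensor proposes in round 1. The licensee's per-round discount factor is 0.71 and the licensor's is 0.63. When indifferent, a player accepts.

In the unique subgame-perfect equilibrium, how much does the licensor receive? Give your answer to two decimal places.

Let x be the licensor's share when the licensor proposes and y be the licensee's share when the licensee proposes.
The licensee accepts iff offered ≥ 0.71·y, so x = 150 − 0.71y. Symmetrically y = 150 − 0.63x.
Substituting: x = 150 − 0.71(150 − 0.63x), giving x(1 − 0.63·0.71) = 150(1 − 0.71).
So x = 150 × 0.29 / 0.5527 ≈ 78.7045, and the licensee receives 150 − x ≈ 71.2955.

78.70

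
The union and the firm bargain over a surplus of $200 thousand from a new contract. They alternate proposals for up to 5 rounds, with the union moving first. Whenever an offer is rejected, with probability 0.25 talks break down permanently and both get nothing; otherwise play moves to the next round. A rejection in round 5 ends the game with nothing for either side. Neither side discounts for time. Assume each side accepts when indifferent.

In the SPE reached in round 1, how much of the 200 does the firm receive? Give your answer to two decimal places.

58.59

By backward induction:
Round 5 (the union proposes): rejection yields 0 for the firm; the union offers 0 and keeps 200.
Round 4 (the firm proposes): rejecting gives the union an expected 0.75 × 200 = 150; the firm offers that and keeps 50.
Round 3 (the union proposes): rejecting gives the firm an expected 0.75 × 50 = 37.5; the union offers that and keeps 162.5.
Round 2 (the firm proposes): rejecting gives the union an expected 0.75 × 162.5 = 121.875, so the firm offers 121.875, keeping 78.125.
Round 1 (the union proposes): rejecting gives the firm an expected 0.75 × 78.125 = 58.59375, so the union offers 58.59375, keeping 141.40625.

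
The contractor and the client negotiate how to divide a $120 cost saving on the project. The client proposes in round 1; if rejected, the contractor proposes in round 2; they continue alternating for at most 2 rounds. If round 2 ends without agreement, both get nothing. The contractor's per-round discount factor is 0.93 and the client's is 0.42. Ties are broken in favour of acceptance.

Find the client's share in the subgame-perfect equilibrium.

8.4

Round 2 (the contractor proposes): the client will accept anything ≥ 0, so the contractor offers 0 and keeps 120.
Round 1 (the client proposes): the contractor can get 120 next round, worth 0.93 × 120 = 111.6 now. The client offers 111.6 and keeps 120 − 111.6 = 8.4.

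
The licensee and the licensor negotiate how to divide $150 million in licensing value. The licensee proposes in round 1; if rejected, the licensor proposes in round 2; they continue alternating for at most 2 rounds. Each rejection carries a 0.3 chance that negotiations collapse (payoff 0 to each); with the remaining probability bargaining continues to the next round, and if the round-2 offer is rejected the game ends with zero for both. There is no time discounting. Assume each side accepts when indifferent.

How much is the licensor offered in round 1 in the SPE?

105

By backward induction:
Round 2 (the licensor proposes): the licensee will accept anything ≥ 0, so the licensor offers 0 and keeps 150.
Round 1 (the licensee proposes): rejecting gives the licensor an expected 0.7 × 150 = 105. The licensee offers 105 and keeps 150 − 105 = 45.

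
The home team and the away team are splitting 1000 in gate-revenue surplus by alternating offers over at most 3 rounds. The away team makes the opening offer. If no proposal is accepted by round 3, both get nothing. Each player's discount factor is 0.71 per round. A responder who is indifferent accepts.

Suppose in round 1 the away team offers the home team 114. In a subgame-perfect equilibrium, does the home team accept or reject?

Round 3 (the away team proposes): rejection yields 0 for the home team; the away team offers 0 and keeps 1000.
Round 2 (the home team proposes): the away team can get 1000 next round, worth 0.71 × 1000 = 710 now. The home team offers 710 and keeps 1000 − 710 = 290.
So by rejecting in round 1, the home team gets 290 next round, worth 0.71 × 290 = 205.9 now.
Offer 114 < 205.9, so the home team rejects.

Reject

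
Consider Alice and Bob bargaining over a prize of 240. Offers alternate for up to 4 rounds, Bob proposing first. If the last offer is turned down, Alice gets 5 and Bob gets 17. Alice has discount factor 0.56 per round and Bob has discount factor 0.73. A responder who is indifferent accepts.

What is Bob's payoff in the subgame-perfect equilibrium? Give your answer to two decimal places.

152.66

Solve by backward induction from round 4.
Round 4 (Alice proposes): Bob gets 17 if talks fail, so Alice offers 17 and keeps 223.
Round 3 (Bob proposes): Alice can get 223 next round, worth 0.56 × 223 = 124.88 now, so Bob offers 124.88, keeping 115.12.
Round 2 (Alice proposes): Bob can get 115.12 next round, worth 0.73 × 115.12 = 84.0376 now. Alice offers 84.0376 and keeps 240 − 84.0376 = 155.9624.
Round 1 (Bob proposes): Alice can get 155.9624 next round, worth 0.56 × 155.9624 = 87.338944 now. Bob offers 87.338944 and keeps 240 − 87.338944 = 152.661056.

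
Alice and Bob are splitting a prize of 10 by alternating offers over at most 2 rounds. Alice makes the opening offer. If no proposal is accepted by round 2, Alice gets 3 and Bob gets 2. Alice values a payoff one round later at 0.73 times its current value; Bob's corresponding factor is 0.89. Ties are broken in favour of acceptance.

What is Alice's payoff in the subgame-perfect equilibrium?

3.77

Solve by backward induction from round 2.
Round 2 (Bob proposes): Alice gets 3 if talks fail, so Bob offers 3 and keeps 7.
Round 1 (Alice proposes): Bob can get 7 next round, worth 0.89 × 7 = 6.23 now. Alice offers 6.23 and keeps 10 − 6.23 = 3.77.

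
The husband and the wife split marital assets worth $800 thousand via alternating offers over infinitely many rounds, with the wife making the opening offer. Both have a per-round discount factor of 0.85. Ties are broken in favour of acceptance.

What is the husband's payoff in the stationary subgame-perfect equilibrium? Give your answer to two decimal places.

Let x be the wife's share when the wife proposes and y be the husband's share when the husband proposes.
The husband accepts iff offered ≥ 0.85·y, so x = 800 − 0.85y. Symmetrically y = 800 − 0.85x.
Substituting: x = 800 − 0.85(800 − 0.85x), giving x(1 − 0.85·0.85) = 800(1 − 0.85).
So x = 800 × 0.15 / 0.2775 ≈ 432.4324, and the husband receives 800 − x ≈ 367.5676.

367.57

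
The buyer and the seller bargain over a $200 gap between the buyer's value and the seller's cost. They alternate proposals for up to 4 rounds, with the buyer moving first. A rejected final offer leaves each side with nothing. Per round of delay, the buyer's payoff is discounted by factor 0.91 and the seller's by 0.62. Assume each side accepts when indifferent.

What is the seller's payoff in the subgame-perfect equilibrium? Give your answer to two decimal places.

Round 4 (the seller proposes): rejection yields 0 for the buyer; the seller offers 0 and keeps 200.
Round 3 (the buyer proposes): the seller can get 200 next round, worth 0.62 × 200 = 124 now. The buyer offers 124 and keeps 200 − 124 = 76.
Round 2 (the seller proposes): the buyer can get 76 next round, worth 0.91 × 76 = 69.16 now, so the seller offers 69.16, keeping 130.84.
Round 1 (the buyer proposes): the seller can get 130.84 next round, worth 0.62 × 130.84 = 81.1208 now. The buyer offers 81.1208 and keeps 200 − 81.1208 = 118.8792.

81.12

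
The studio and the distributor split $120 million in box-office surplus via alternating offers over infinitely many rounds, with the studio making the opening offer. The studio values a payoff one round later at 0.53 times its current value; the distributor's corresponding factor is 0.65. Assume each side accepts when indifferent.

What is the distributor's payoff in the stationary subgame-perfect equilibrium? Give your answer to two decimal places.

55.93

Let x be the studio's share when the studio proposes and y be the distributor's share when the distributor proposes.
The distributor accepts iff offered ≥ 0.65·y, so x = 120 − 0.65y. Symmetrically y = 120 − 0.53x.
Substituting: x = 120 − 0.65(120 − 0.53x), giving x(1 − 0.53·0.65) = 120(1 − 0.65).
So x = 120 × 0.35 / 0.6555 ≈ 64.0732, and the distributor receives 120 − x ≈ 55.9268.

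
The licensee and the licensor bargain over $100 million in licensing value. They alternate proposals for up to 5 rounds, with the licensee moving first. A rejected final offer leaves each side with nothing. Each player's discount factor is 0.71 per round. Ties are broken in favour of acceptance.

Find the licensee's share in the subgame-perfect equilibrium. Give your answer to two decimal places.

Round 5 (the licensee proposes): the licensor will accept anything ≥ 0, so the licensee offers 0 and keeps 100.
Round 4 (the licensor proposes): the licensee can get 100 next round, worth 0.71 × 100 = 71 now; the licensor offers that and keeps 29.
Round 3 (the licensee proposes): the licensor can get 29 next round, worth 0.71 × 29 = 20.59 now; the licensee offers that and keeps 79.41.
Round 2 (the licensor proposes): the licensee can get 79.41 next round, worth 0.71 × 79.41 = 56.3811 now; the licensor offers that and keeps 43.6189.
Round 1 (the licensee proposes): the licensor can get 43.6189 next round, worth 0.71 × 43.6189 = 30.969419 now. The licensee offers 30.969419 and keeps 100 − 30.969419 = 69.030581.

69.03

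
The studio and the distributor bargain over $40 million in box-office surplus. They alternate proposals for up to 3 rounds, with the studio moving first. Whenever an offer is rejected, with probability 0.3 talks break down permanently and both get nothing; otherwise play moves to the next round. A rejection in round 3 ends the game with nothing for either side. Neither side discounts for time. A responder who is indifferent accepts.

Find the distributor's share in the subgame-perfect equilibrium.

8.4

Round 3 (the studio proposes): rejection yields 0 for the distributor; the studio offers 0 and keeps 40.
Round 2 (the distributor proposes): rejecting gives the studio an expected 0.7 × 40 = 28. The distributor offers 28 and keeps 40 − 28 = 12.
Round 1 (the studio proposes): rejecting gives the distributor an expected 0.7 × 12 = 8.4, so the studio offers 8.4, keeping 31.6.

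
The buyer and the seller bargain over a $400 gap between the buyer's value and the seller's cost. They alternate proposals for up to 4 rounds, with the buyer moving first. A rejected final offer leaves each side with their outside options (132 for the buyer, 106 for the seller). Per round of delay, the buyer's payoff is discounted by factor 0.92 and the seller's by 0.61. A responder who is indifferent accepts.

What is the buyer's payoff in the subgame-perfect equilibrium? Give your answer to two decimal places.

Work backward from the last round.
Round 4 (the seller proposes): the buyer gets 132 if talks fail, so the seller offers 132 and keeps 268.
Round 3 (the buyer proposes): the seller can get 268 next round, worth 0.61 × 268 = 163.48 now; the buyer offers that and keeps 236.52.
Round 2 (the seller proposes): the buyer can get 236.52 next round, worth 0.92 × 236.52 = 217.5984 now. The seller offers 217.5984 and keeps 400 − 217.5984 = 182.4016.
Round 1 (the buyer proposes): the seller can get 182.4016 next round, worth 0.61 × 182.4016 = 111.264976 now. The buyer offers 111.264976 and keeps 400 − 111.264976 = 288.735024.

288.74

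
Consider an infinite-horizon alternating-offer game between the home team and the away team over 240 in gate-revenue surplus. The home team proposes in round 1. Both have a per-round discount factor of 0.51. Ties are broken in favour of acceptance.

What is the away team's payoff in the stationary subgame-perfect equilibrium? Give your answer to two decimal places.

81.06

When the home team proposes, the away team accepts any offer worth at least 0.51 times what the away team would get by proposing next round; and vice versa.
This gives x = 240 − 0.51y and y = 240 − 0.51x, where x and y are each side's share when it proposes.
Hence (1 − 0.51·0.51)x = 240(1 − 0.51), i.e. 0.7399·x = 117.6.
x ≈ 158.9404; the away team's share is 240 − x ≈ 81.0596.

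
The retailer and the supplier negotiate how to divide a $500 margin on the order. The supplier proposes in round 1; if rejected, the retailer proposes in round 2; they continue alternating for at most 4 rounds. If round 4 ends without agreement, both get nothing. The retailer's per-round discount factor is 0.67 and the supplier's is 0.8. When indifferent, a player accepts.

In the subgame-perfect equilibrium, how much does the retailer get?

Work backward from the last round.
Round 4 (the retailer proposes): rejection yields 0 for the supplier; the retailer offers 0 and keeps 500.
Round 3 (the supplier proposes): the retailer can get 500 next round, worth 0.67 × 500 = 335 now. The supplier offers 335 and keeps 500 − 335 = 165.
Round 2 (the retailer proposes): the supplier can get 165 next round, worth 0.8 × 165 = 132 now. The retailer offers 132 and keeps 500 − 132 = 368.
Round 1 (the supplier proposes): the retailer can get 368 next round, worth 0.67 × 368 = 246.56 now. The supplier offers 246.56 and keeps 500 − 246.56 = 253.44.

246.56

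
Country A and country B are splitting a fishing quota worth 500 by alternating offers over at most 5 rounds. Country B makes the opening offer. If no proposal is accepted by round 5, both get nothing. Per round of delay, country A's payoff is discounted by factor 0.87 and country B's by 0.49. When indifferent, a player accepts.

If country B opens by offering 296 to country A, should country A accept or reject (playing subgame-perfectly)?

Reject

Round 5 (country B proposes): country A will accept anything ≥ 0, so country B offers 0 and keeps 500.
Round 4 (country A proposes): country B can get 500 next round, worth 0.49 × 500 = 245 now. Country A offers 245 and keeps 500 − 245 = 255.
Round 3 (country B proposes): country A can get 255 next round, worth 0.87 × 255 = 221.85 now, so country B offers 221.85, keeping 278.15.
Round 2 (country A proposes): country B can get 278.15 next round, worth 0.49 × 278.15 = 136.2935 now, so country A offers 136.2935, keeping 363.7065.
So by rejecting in round 1, country A gets 363.7065 next round, worth 0.87 × 363.7065 = 316.424655 now.
Offer 296 < 316.424655, so country A rejects.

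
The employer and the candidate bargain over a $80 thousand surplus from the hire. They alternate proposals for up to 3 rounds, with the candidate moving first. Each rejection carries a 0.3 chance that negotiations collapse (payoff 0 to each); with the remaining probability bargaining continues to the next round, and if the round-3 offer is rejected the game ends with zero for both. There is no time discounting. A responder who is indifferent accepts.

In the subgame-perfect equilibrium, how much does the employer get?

16.8

Round 3 (the candidate proposes): the employer will accept anything ≥ 0, so the candidate offers 0 and keeps 80.
Round 2 (the employer proposes): rejecting gives the candidate an expected 0.7 × 80 = 56. The employer offers 56 and keeps 80 − 56 = 24.
Round 1 (the candidate proposes): rejecting gives the employer an expected 0.7 × 24 = 16.8; the candidate offers that and keeps 63.2.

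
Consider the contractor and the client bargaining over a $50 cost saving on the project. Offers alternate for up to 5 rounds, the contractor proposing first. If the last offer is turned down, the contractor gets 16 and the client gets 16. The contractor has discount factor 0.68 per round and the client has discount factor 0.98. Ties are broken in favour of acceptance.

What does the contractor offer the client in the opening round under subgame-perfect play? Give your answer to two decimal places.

33.23

Round 5 (the contractor proposes): the client gets 16 if talks fail, so the contractor offers 16 and keeps 34.
Round 4 (the client proposes): the contractor can get 34 next round, worth 0.68 × 34 = 23.12 now; the client offers that and keeps 26.88.
Round 3 (the contractor proposes): the client can get 26.88 next round, worth 0.98 × 26.88 = 26.3424 now; the contractor offers that and keeps 23.6576.
Round 2 (the client proposes): the contractor can get 23.6576 next round, worth 0.68 × 23.6576 = 16.087168 now. The client offers 16.087168 and keeps 50 − 16.087168 = 33.912832.
Round 1 (the contractor proposes): the client can get 33.912832 next round, worth 0.98 × 33.912832 = 33.23457536 now, so the contractor offers 33.23457536, keeping 16.76542464.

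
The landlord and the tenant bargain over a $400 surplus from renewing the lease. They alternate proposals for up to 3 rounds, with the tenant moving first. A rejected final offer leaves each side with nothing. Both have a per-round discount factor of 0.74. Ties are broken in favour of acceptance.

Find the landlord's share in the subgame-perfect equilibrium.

Round 3 (the tenant proposes): rejection yields 0 for the landlord; the tenant offers 0 and keeps 400.
Round 2 (the landlord proposes): the tenant can get 400 next round, worth 0.74 × 400 = 296 now. The landlord offers 296 and keeps 400 − 296 = 104.
Round 1 (the tenant proposes): the landlord can get 104 next round, worth 0.74 × 104 = 76.96 now; the tenant offers that and keeps 323.04.

76.96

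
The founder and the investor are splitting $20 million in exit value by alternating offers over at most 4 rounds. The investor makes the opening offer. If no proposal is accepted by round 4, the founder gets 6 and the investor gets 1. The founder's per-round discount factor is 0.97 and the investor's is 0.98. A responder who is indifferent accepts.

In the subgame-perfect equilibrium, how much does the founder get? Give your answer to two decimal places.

17.91

Work backward from the last round.
Round 4 (the founder proposes): the investor gets 1 if talks fail, so the founder offers 1 and keeps 19.
Round 3 (the investor proposes): the founder can get 19 next round, worth 0.97 × 19 = 18.43 now. The investor offers 18.43 and keeps 20 − 18.43 = 1.57.
Round 2 (the founder proposes): the investor can get 1.57 next round, worth 0.98 × 1.57 = 1.5386 now, so the founder offers 1.5386, keeping 18.4614.
Round 1 (the investor proposes): the founder can get 18.4614 next round, worth 0.97 × 18.4614 = 17.907558 now; the investor offers that and keeps 2.092442.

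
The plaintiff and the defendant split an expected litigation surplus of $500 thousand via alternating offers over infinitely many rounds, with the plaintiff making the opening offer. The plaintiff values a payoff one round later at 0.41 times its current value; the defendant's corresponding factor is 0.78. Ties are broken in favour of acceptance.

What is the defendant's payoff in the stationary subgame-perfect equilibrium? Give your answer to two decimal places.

338.28

Let x be the plaintiff's share when the plaintiff proposes and y be the defendant's share when the defendant proposes.
The defendant accepts iff offered ≥ 0.78·y, so x = 500 − 0.78y. Symmetrically y = 500 − 0.41x.
Substituting: x = 500 − 0.78(500 − 0.41x), giving x(1 − 0.41·0.78) = 500(1 − 0.78).
So x = 500 × 0.22 / 0.6802 ≈ 161.7171, and the defendant receives 500 − x ≈ 338.2829.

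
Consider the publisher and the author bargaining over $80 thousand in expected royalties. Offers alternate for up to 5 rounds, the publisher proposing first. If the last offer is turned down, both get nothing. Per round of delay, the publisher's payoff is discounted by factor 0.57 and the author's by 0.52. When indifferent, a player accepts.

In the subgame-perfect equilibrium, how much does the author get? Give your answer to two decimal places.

Work backward from the last round.
Round 5 (the publisher proposes): the author will accept anything ≥ 0, so the publisher offers 0 and keeps 80.
Round 4 (the author proposes): the publisher can get 80 next round, worth 0.57 × 80 = 45.6 now, so the author offers 45.6, keeping 34.4.
Round 3 (the publisher proposes): the author can get 34.4 next round, worth 0.52 × 34.4 = 17.888 now; the publisher offers that and keeps 62.112.
Round 2 (the author proposes): the publisher can get 62.112 next round, worth 0.57 × 62.112 = 35.40384 now; the author offers that and keeps 44.59616.
Round 1 (the publisher proposes): the author can get 44.59616 next round, worth 0.52 × 44.59616 = 23.1900032 now. The publisher offers 23.1900032 and keeps 80 − 23.1900032 = 56.8099968.

23.19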